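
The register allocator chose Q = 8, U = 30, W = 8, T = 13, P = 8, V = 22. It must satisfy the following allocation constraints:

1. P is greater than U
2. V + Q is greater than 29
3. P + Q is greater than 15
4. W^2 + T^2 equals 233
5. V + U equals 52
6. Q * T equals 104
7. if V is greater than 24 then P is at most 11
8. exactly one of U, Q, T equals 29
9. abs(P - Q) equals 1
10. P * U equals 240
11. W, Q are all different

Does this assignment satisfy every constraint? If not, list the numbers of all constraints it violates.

Constraints 1, 8, 9, and 11 are violated.

1. P = 8, U = 30; 8 ≤ 30 (want >) — violated.
2. V + Q = 22 + 8 = 30; 30 > 29 — OK.
3. P + Q = 8 + 8 = 16; 16 > 15 — OK.
4. W^2 + T^2 = 8^2 + 13^2 = 64 + 169 = 233 — OK.
5. V + U = 22 + 30 = 52 — OK.
6. Q * T = 8 * 13 = 104 — OK.
7. V = 22, not > 24; antecedent false, conditional vacuously true — OK.
8. U=30, Q=8, T=13; 0 of them equal 29, not exactly one — violated.
9. abs(8 - 8) = 0, not 1 — violated.
10. P * U = 8 * 30 = 240 — OK.
11. W = Q = 8, not all different — violated.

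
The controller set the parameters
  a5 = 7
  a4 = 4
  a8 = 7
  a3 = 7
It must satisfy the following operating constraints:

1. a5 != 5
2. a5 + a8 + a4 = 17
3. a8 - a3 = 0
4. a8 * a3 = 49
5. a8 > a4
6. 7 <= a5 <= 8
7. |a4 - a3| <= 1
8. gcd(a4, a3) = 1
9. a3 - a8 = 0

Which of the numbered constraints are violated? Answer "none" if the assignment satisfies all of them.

1. a5 = 7, and 7 ≠ 5  true
2. a5 + a8 + a4 = 7 + 7 + 4 = 18, not 17  false
3. a8 - a3 = 7 - 7 = 0  true
4. a8 * a3 = 7 * 7 = 49  true
5. a8 = 7, a4 = 4; 7 > 4  true
6. a5 = 7 lies in [7, 8]  true
7. |4 - 7| = 3; 3 > 1, exceeds bound 1  false
8. gcd(4, 7) = 1  true
9. a3 - a8 = 7 - 7 = 0  true

Constraints 2 and 7 do not hold.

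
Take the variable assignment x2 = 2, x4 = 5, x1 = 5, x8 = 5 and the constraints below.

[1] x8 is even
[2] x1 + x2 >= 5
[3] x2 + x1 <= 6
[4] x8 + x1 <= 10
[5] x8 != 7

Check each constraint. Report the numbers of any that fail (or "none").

No — constraints 1 and 3 are not satisfied.

[1] x8 = 5 is odd  no
[2] x1 + x2 = 5 + 2 = 7; 7 ≥ 5  yes
[3] x2 + x1 = 2 + 5 = 7; 7 > 6, bound 6 not met  no
[4] x8 + x1 = 5 + 5 = 10; 10 ≤ 10  yes
[5] x8 = 5, and 5 ≠ 7  yes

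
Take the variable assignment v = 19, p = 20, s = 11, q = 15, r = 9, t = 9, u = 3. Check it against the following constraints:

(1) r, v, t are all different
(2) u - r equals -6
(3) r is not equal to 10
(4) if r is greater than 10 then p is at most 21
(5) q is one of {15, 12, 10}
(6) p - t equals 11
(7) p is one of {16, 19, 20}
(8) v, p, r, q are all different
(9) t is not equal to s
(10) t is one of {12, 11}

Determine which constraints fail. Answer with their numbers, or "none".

(1) r = t = 9, not all different — violated.
(2) u - r = 3 - 9 = -6 — OK.
(3) r = 9, and 9 ≠ 10 — OK.
(4) r = 9, not > 10; antecedent false, conditional vacuously true — OK.
(5) q = 15 is in {15, 12, 10} — OK.
(6) p - t = 20 - 9 = 11 — OK.
(7) p = 20 is in {16, 19, 20} — OK.
(8) values 19, 20, 9, 15 are pairwise distinct — OK.
(9) t = 9, s = 11; distinct — OK.
(10) t = 9 is not in {12, 11} — violated.

Constraints 1, 10 do not hold.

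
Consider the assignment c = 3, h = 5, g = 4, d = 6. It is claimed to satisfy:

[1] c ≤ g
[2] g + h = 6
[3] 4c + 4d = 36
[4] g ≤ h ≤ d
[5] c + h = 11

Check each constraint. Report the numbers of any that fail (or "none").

Violated: 2 and 5.

[1] c = 3, g = 4; 3 ≤ 4 — satisfied.
[2] g + h = 4 + 5 = 9, not 6 — violated.
[3] 4c + 4d = 4(3) + 4(6) = 36 — satisfied.
[4] values 4 ≤ 5 ≤ 6 — satisfied.
[5] c + h = 3 + 5 = 8, not 11 — violated.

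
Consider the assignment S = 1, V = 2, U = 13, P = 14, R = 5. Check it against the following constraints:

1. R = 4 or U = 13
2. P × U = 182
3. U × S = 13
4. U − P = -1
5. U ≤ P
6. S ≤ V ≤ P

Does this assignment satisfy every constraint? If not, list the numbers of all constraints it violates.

The assignment satisfies every constraint.

1. R = 5 ≠ 4, but U = 13 = 13 (second disjunct) — holds.
2. P × U = 14 × 13 = 182 — holds.
3. U × S = 13 × 1 = 13 — holds.
4. U − P = 13 − 14 = -1 — holds.
5. U = 13, P = 14; 13 ≤ 14 — holds.
6. values 1 ≤ 2 ≤ 14 — holds.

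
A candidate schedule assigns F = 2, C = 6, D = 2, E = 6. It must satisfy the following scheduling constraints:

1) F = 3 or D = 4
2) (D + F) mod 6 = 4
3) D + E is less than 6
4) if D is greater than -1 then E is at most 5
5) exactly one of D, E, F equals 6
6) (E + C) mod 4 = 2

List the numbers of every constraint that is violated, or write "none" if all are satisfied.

1) F = 2 ≠ 3 and D = 2 ≠ 4; both disjuncts false — does not hold.
2) D + F = 4; 4 mod 6 = 4 — holds.
3) D + E = 2 + 6 = 8; 8 ≥ 6, bound 6 not met — does not hold.
4) D = 2 > -1, so we need E ≤ 5; but E = 6 > 5 — does not hold.
5) D=2, E=6, F=2; 1 of them equals 6 — holds.
6) E + C = 12; 12 mod 4 = 0, not 2 — does not hold.

Constraints 1, 3, 4, 6 are violated.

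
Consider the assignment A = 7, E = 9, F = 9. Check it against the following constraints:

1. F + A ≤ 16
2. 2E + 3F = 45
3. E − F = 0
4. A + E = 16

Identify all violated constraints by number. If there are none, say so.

1. F + A = 9 + 7 = 16; 16 ≤ 16 — OK.
2. 2E + 3F = 2(9) + 3(9) = 45 — OK.
3. E − F = 9 − 9 = 0 — OK.
4. A + E = 7 + 9 = 16 — OK.

The assignment satisfies every constraint.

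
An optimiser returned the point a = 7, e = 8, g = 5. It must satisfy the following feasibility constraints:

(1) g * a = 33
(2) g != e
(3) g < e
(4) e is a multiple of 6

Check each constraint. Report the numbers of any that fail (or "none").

(1) g * a = 5 * 7 = 35, not 33 — violated.
(2) g = 5, e = 8; distinct — satisfied.
(3) g = 5, e = 8; 5 < 8 — satisfied.
(4) 8 = 6*1 + 2, so 6 does not divide 8 — violated.

Constraints 1 and 4 do not hold.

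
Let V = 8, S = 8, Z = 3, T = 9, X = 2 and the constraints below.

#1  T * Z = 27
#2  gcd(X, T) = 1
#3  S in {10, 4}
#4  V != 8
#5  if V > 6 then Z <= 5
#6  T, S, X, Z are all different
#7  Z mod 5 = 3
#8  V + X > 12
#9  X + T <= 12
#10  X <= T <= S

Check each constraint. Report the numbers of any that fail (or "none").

The assignment fails constraints 3, 4, 8, 10.

#1 T * Z = 9 * 3 = 27  yes
#2 gcd(2, 9) = 1  yes
#3 S = 8 is not in {10, 4}  no
#4 V = 8, but 8 is required to differ  no
#5 V = 8 > 6, so we need Z ≤ 5; Z = 3 ≤ 5  yes
#6 values 9, 8, 2, 3 are pairwise distinct  yes
#7 3 mod 5 = 3  yes
#8 V + X = 8 + 2 = 10; 10 ≤ 12, bound 12 not met  no
#9 X + T = 2 + 9 = 11; 11 ≤ 12  yes
#10 values 2, 9, 8; T = 9 is not <= S = 8  no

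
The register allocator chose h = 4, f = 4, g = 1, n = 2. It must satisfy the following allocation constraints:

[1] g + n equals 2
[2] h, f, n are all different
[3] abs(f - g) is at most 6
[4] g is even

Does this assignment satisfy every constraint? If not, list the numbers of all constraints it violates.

No — constraints 1, 2, and 4 are not satisfied.

[1] g + n = 1 + 2 = 3, not 2 — does not hold.
[2] h = f = 4, not all different — does not hold.
[3] abs(4 - 1) = 3; 3 ≤ 6 — holds.
[4] g = 1 is odd — does not hold.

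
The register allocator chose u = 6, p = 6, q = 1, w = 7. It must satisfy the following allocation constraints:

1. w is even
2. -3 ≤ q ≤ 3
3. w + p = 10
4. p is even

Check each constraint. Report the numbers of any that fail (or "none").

Constraints 1 and 3 do not hold.

1. w = 7 is odd — does not hold.
2. q = 1 lies in [-3, 3] — holds.
3. w + p = 7 + 6 = 13, not 10 — does not hold.
4. p = 6 is even — holds.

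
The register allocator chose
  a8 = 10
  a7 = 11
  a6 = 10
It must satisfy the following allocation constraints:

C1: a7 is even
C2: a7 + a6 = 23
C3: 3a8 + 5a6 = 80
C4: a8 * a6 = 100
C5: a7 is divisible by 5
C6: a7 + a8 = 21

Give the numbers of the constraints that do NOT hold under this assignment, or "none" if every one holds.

The assignment fails constraints 1, 2, 5.

C1: a7 = 11 is odd  false
C2: a7 + a6 = 11 + 10 = 21, not 23  false
C3: 3a8 + 5a6 = 3(10) + 5(10) = 80  true
C4: a8 * a6 = 10 * 10 = 100  true
C5: 11 = 5*2 + 1, so 5 does not divide 11  false
C6: a7 + a8 = 11 + 10 = 21  true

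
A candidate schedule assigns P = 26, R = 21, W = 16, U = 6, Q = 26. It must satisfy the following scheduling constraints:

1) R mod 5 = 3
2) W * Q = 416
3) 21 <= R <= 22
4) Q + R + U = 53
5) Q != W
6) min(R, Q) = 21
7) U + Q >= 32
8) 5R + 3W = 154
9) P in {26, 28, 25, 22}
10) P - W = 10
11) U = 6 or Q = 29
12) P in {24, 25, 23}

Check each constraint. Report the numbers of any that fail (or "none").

1) 21 mod 5 = 1, not 3 — does not hold.
2) W * Q = 16 * 26 = 416 — holds.
3) R = 21 lies in [21, 22] — holds.
4) Q + R + U = 26 + 21 + 6 = 53 — holds.
5) Q = 26, W = 16; distinct — holds.
6) min(21, 26) = 21 — holds.
7) U + Q = 6 + 26 = 32; 32 ≥ 32 — holds.
8) 5R + 3W = 5(21) + 3(16) = 153, not 154 — does not hold.
9) P = 26 is in {26, 28, 25, 22} — holds.
10) P - W = 26 - 16 = 10 — holds.
11) U = 6 = 6 (first disjunct) — holds.
12) P = 26 is not in {24, 25, 23} — does not hold.

Constraints 1, 8, 12 do not hold.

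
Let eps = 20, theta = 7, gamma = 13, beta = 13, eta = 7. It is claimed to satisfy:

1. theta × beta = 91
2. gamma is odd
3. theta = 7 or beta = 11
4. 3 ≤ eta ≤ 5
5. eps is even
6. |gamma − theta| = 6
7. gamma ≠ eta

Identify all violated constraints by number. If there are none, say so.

The assignment fails constraint 4.

1. theta × beta = 7 × 13 = 91  ✔
2. gamma = 13 is odd  ✔
3. theta = 7 = 7 (first disjunct)  ✔
4. eta = 7 is outside [3, 5]  ✘
5. eps = 20 is even  ✔
6. |13 − 7| = 6  ✔
7. gamma = 13, eta = 7; distinct  ✔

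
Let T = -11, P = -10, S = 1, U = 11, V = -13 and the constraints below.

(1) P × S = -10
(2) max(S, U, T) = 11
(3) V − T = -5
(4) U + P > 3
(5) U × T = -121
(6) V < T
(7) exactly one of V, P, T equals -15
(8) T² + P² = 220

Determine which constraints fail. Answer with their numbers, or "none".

Constraints 3, 4, 7, and 8 are violated.

(1) P × S = -10 × 1 = -10 — holds.
(2) max(1, 11, -11) = 11 — holds.
(3) V − T = -13 − (-11) = -2, not -5 — fails.
(4) U + P = 11 + (-10) = 1; 1 ≤ 3, bound 3 not met — fails.
(5) U × T = 11 × (-11) = -121 — holds.
(6) V = -13, T = -11; -13 < -11 — holds.
(7) V=-13, P=-10, T=-11; 0 of them equal -15, not exactly one — fails.
(8) T² + P² = (-11)² + (-10)² = 121 + 100 = 221, not 220 — fails.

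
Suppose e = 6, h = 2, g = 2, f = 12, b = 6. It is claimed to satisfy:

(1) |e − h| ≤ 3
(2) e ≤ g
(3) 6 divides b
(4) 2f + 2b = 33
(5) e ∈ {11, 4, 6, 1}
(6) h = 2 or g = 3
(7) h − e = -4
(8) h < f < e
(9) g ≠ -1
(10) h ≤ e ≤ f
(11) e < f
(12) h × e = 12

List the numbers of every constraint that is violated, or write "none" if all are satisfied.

Constraints 1, 2, 4, 8 do not hold.

(1) |6 − 2| = 4; 4 > 3, exceeds bound 3 — violated.
(2) e = 6, g = 2; 6 > 2 (want ≤) — violated.
(3) 6 / 6 = 1, so 6 divides 6 — satisfied.
(4) 2f + 2b = 2(12) + 2(6) = 36, not 33 — violated.
(5) e = 6 is in {11, 4, 6, 1} — satisfied.
(6) h = 2 = 2 (first disjunct) — satisfied.
(7) h − e = 2 − 6 = -4 — satisfied.
(8) values 2, 12, 6; f = 12 is not < e = 6 — violated.
(9) g = 2, and 2 ≠ -1 — satisfied.
(10) values 2 ≤ 6 ≤ 12 — satisfied.
(11) e = 6, f = 12; 6 < 12 — satisfied.
(12) h × e = 2 × 6 = 12 — satisfied.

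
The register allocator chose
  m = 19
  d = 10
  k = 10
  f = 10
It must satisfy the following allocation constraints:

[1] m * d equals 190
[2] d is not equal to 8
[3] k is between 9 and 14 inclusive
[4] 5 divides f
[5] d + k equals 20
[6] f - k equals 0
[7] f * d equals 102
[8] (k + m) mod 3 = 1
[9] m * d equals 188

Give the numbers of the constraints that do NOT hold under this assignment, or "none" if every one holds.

[1] m * d = 19 * 10 = 190  yes
[2] d = 10, and 10 ≠ 8  yes
[3] k = 10 lies in [9, 14]  yes
[4] 10 / 5 = 2, so 5 divides 10  yes
[5] d + k = 10 + 10 = 20  yes
[6] f - k = 10 - 10 = 0  yes
[7] f * d = 10 * 10 = 100, not 102  no
[8] k + m = 29; 29 mod 3 = 2, not 1  no
[9] m * d = 19 * 10 = 190, not 188  no

The assignment fails constraints 7, 8, and 9.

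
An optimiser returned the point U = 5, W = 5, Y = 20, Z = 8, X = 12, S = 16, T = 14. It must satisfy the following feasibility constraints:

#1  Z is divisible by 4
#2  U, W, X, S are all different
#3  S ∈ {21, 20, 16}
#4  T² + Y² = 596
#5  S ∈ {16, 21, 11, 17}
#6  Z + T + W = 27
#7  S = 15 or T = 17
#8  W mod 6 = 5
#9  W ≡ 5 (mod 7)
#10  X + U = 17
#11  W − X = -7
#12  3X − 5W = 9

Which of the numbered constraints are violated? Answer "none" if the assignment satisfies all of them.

#1 8 / 4 = 2, so 4 divides 8 — holds.
#2 U = W = 5, not all different — fails.
#3 S = 16 is in {21, 20, 16} — holds.
#4 T² + Y² = 14² + 20² = 196 + 400 = 596 — holds.
#5 S = 16 is in {16, 21, 11, 17} — holds.
#6 Z + T + W = 8 + 14 + 5 = 27 — holds.
#7 S = 16 ≠ 15 and T = 14 ≠ 17; both disjuncts false — fails.
#8 5 mod 6 = 5 — holds.
#9 5 mod 7 = 5 — holds.
#10 X + U = 12 + 5 = 17 — holds.
#11 W − X = 5 − 12 = -7 — holds.
#12 3X − 5W = 3(12) − 5(5) = 11, not 9 — fails.

No — constraints 2, 7, and 12 are not satisfied.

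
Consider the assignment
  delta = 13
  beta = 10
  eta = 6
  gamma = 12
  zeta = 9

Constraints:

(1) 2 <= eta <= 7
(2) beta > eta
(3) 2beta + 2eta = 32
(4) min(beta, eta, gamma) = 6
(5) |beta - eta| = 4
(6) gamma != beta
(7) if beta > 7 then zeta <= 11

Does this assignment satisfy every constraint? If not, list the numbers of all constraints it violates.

(1) eta = 6 lies in [2, 7]  true
(2) beta = 10, eta = 6; 10 > 6  true
(3) 2beta + 2eta = 2(10) + 2(6) = 32  true
(4) min(10, 6, 12) = 6  true
(5) |10 - 6| = 4  true
(6) gamma = 12, beta = 10; distinct  true
(7) beta = 10 > 7, so we need zeta ≤ 11; zeta = 9 ≤ 11  true

The assignment satisfies every constraint.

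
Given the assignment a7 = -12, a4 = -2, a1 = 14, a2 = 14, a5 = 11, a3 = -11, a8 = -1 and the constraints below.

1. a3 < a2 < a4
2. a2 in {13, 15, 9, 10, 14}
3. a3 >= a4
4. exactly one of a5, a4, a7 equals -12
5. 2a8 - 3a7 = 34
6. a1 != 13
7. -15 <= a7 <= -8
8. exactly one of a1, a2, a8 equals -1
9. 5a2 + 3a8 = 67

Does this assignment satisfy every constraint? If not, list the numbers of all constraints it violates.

No — constraints 1 and 3 are not satisfied.

1. values -11, 14, -2; a2 = 14 is not < a4 = -2 — violated.
2. a2 = 14 is in {13, 15, 9, 10, 14} — satisfied.
3. a3 = -11, a4 = -2; -11 < -2 (want ≥) — violated.
4. a5=11, a4=-2, a7=-12; 1 of them equals -12 — satisfied.
5. 2a8 - 3a7 = 2(-1) - 3(-12) = 34 — satisfied.
6. a1 = 14, and 14 ≠ 13 — satisfied.
7. a7 = -12 lies in [-15, -8] — satisfied.
8. a1=14, a2=14, a8=-1; 1 of them equals -1 — satisfied.
9. 5a2 + 3a8 = 5(14) + 3(-1) = 67 — satisfied.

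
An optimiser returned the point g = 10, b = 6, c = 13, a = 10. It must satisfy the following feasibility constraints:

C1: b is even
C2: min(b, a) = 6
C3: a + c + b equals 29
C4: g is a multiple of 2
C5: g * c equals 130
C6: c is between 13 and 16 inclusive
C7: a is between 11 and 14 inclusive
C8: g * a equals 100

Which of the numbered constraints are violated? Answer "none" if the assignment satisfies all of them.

C1: b = 6 is even  OK
C2: min(6, 10) = 6  OK
C3: a + c + b = 10 + 13 + 6 = 29  OK
C4: 10 / 2 = 5, so 2 divides 10  OK
C5: g * c = 10 * 13 = 130  OK
C6: c = 13 lies in [13, 16]  OK
C7: a = 10 is outside [11, 14]  FAIL
C8: g * a = 10 * 10 = 100  OK

Constraint 7 does not hold.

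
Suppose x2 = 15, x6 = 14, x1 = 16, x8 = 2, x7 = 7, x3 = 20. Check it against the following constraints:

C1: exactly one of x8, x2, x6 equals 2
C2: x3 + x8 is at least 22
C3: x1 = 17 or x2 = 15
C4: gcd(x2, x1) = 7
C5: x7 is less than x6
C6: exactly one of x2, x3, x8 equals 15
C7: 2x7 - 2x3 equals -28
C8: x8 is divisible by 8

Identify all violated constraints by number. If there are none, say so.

No — constraints 4, 7, and 8 are not satisfied.

C1: x8=2, x2=15, x6=14; 1 of them equals 2 — holds.
C2: x3 + x8 = 20 + 2 = 22; 22 ≥ 22 — holds.
C3: x1 = 16 ≠ 17, but x2 = 15 = 15 (second disjunct) — holds.
C4: gcd(15, 16) = 1, not 7 — fails.
C5: x7 = 7, x6 = 14; 7 < 14 — holds.
C6: x2=15, x3=20, x8=2; 1 of them equals 15 — holds.
C7: 2x7 - 2x3 = 2(7) - 2(20) = -26, not -28 — fails.
C8: 2 = 8*0 + 2, so 8 does not divide 2 — fails.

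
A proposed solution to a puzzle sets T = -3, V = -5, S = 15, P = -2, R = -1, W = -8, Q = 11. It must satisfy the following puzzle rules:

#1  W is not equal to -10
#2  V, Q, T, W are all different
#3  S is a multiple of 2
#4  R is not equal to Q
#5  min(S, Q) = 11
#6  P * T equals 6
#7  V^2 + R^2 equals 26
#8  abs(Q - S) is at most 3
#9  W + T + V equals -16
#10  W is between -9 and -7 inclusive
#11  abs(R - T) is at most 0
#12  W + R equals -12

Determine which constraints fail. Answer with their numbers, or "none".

#1 W = -8, and -8 ≠ -10  yes
#2 values -5, 11, -3, -8 are pairwise distinct  yes
#3 15 = 2*7 + 1, so 2 does not divide 15  no
#4 R = -1, Q = 11; distinct  yes
#5 min(15, 11) = 11  yes
#6 P * T = -2 * (-3) = 6  yes
#7 V^2 + R^2 = (-5)^2 + (-1)^2 = 25 + 1 = 26  yes
#8 abs(11 - 15) = 4; 4 > 3, exceeds bound 3  no
#9 W + T + V = -8 + (-3) + (-5) = -16  yes
#10 W = -8 lies in [-9, -7]  yes
#11 abs(-1 - (-3)) = 2; 2 > 0, exceeds bound 0  no
#12 W + R = -8 + (-1) = -9, not -12  no

Constraints 3, 8, 11, and 12 do not hold.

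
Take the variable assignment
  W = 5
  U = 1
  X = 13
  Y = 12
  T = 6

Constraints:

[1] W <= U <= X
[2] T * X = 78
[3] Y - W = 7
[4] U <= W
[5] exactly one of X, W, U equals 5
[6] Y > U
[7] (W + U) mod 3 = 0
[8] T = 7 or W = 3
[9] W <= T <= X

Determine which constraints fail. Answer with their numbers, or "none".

Constraints 1, 8 do not hold.

[1] values 5, 1, 13; W = 5 is not <= U = 1 — does not hold.
[2] T * X = 6 * 13 = 78 — holds.
[3] Y - W = 12 - 5 = 7 — holds.
[4] U = 1, W = 5; 1 ≤ 5 — holds.
[5] X=13, W=5, U=1; 1 of them equals 5 — holds.
[6] Y = 12, U = 1; 12 > 1 — holds.
[7] W + U = 6; 6 mod 3 = 0 — holds.
[8] T = 6 ≠ 7 and W = 5 ≠ 3; both disjuncts false — does not hold.
[9] values 5 <= 6 <= 13 — holds.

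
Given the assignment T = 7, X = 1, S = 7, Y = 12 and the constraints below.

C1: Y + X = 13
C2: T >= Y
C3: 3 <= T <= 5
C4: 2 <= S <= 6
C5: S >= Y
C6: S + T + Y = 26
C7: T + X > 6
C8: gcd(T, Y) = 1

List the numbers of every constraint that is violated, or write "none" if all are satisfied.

C1: Y + X = 12 + 1 = 13 — OK.
C2: T = 7, Y = 12; 7 < 12 (want ≥) — violated.
C3: T = 7 is outside [3, 5] — violated.
C4: S = 7 is outside [2, 6] — violated.
C5: S = 7, Y = 12; 7 < 12 (want ≥) — violated.
C6: S + T + Y = 7 + 7 + 12 = 26 — OK.
C7: T + X = 7 + 1 = 8; 8 > 6 — OK.
C8: gcd(7, 12) = 1 — OK.

No — constraints 2, 3, 4, and 5 are not satisfied.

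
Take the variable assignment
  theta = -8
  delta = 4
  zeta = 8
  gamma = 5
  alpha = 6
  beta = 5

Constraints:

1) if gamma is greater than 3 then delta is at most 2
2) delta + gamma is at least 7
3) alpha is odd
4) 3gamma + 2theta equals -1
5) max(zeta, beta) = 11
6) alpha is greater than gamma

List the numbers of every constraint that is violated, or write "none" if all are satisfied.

1) gamma = 5 > 3, so we need delta ≤ 2; but delta = 4 > 2 — violated.
2) delta + gamma = 4 + 5 = 9; 9 ≥ 7 — satisfied.
3) alpha = 6 is even — violated.
4) 3gamma + 2theta = 3(5) + 2(-8) = -1 — satisfied.
5) max(8, 5) = 8, not 11 — violated.
6) alpha = 6, gamma = 5; 6 > 5 — satisfied.

The assignment fails constraints 1, 3, and 5.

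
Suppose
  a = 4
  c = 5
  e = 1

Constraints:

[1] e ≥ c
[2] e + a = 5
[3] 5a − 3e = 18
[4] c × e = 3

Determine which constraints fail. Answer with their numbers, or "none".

[1] e = 1, c = 5; 1 < 5 (want ≥) — fails.
[2] e + a = 1 + 4 = 5 — holds.
[3] 5a − 3e = 5(4) − 3(1) = 17, not 18 — fails.
[4] c × e = 5 × 1 = 5, not 3 — fails.

The assignment fails constraints 1, 3, 4.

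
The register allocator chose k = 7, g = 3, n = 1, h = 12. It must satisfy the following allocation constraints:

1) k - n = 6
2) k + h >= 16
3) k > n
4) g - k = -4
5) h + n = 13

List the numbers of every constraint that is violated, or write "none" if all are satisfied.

All constraints are satisfied.

1) k - n = 7 - 1 = 6 — holds.
2) k + h = 7 + 12 = 19; 19 ≥ 16 — holds.
3) k = 7, n = 1; 7 > 1 — holds.
4) g - k = 3 - 7 = -4 — holds.
5) h + n = 12 + 1 = 13 — holds.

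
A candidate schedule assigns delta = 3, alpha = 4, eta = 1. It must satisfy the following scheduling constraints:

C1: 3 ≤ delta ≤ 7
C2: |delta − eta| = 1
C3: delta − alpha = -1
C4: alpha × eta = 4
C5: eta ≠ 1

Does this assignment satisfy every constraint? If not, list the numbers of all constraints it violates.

Violated: 2 and 5.

C1: delta = 3 lies in [3, 7] — holds.
C2: |3 − 1| = 2, not 1 — fails.
C3: delta − alpha = 3 − 4 = -1 — holds.
C4: alpha × eta = 4 × 1 = 4 — holds.
C5: eta = 1, but 1 is required to differ — fails.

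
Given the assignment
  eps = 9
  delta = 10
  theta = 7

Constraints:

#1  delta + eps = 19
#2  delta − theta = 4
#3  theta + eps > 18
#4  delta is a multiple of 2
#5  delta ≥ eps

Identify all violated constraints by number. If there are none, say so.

#1 delta + eps = 10 + 9 = 19  OK
#2 delta − theta = 10 − 7 = 3, not 4  FAIL
#3 theta + eps = 7 + 9 = 16; 16 ≤ 18, bound 18 not met  FAIL
#4 10 / 2 = 5, so 2 divides 10  OK
#5 delta = 10, eps = 9; 10 ≥ 9  OK

The assignment fails constraints 2 and 3.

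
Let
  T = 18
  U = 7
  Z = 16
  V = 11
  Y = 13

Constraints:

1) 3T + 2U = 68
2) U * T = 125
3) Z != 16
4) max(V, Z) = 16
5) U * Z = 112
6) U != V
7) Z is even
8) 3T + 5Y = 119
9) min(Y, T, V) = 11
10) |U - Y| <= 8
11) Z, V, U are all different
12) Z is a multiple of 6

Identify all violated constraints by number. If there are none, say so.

The assignment fails constraints 2, 3, 12.

1) 3T + 2U = 3(18) + 2(7) = 68  holds
2) U * T = 7 * 18 = 126, not 125  fails
3) Z = 16, but 16 is required to differ  fails
4) max(11, 16) = 16  holds
5) U * Z = 7 * 16 = 112  holds
6) U = 7, V = 11; distinct  holds
7) Z = 16 is even  holds
8) 3T + 5Y = 3(18) + 5(13) = 119  holds
9) min(13, 18, 11) = 11  holds
10) |7 - 13| = 6; 6 ≤ 8  holds
11) values 16, 11, 7 are pairwise distinct  holds
12) 16 = 6*2 + 4, so 6 does not divide 16  fails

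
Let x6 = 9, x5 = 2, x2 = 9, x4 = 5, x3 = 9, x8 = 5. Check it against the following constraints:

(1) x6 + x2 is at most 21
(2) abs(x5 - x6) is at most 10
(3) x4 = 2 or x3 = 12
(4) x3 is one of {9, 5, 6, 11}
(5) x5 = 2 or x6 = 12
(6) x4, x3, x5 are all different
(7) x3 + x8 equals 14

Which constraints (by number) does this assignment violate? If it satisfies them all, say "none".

Violated: 3.

(1) x6 + x2 = 9 + 9 = 18; 18 ≤ 21  holds
(2) abs(2 - 9) = 7; 7 ≤ 10  holds
(3) x4 = 5 ≠ 2 and x3 = 9 ≠ 12; both disjuncts false  fails
(4) x3 = 9 is in {9, 5, 6, 11}  holds
(5) x5 = 2 = 2 (first disjunct)  holds
(6) values 5, 9, 2 are pairwise distinct  holds
(7) x3 + x8 = 9 + 5 = 14  holds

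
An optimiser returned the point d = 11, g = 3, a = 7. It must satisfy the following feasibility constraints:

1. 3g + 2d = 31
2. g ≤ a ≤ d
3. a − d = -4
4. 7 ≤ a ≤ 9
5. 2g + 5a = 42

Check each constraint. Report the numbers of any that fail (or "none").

Constraint 5 does not hold.

1. 3g + 2d = 3(3) + 2(11) = 31  true
2. values 3 ≤ 7 ≤ 11  true
3. a − d = 7 − 11 = -4  true
4. a = 7 lies in [7, 9]  true
5. 2g + 5a = 2(3) + 5(7) = 41, not 42  false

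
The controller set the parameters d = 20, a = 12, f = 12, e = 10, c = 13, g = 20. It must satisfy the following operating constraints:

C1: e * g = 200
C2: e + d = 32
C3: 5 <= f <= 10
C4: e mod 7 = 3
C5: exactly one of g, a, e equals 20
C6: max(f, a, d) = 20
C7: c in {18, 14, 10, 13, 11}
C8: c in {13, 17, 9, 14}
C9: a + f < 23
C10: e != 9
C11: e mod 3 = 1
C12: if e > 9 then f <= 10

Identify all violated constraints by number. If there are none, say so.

The assignment fails constraints 2, 3, 9, and 12.

C1: e * g = 10 * 20 = 200 — holds.
C2: e + d = 10 + 20 = 30, not 32 — does not hold.
C3: f = 12 is outside [5, 10] — does not hold.
C4: 10 mod 7 = 3 — holds.
C5: g=20, a=12, e=10; 1 of them equals 20 — holds.
C6: max(12, 12, 20) = 20 — holds.
C7: c = 13 is in {18, 14, 10, 13, 11} — holds.
C8: c = 13 is in {13, 17, 9, 14} — holds.
C9: a + f = 12 + 12 = 24; 24 ≥ 23, bound 23 not met — does not hold.
C10: e = 10, and 10 ≠ 9 — holds.
C11: 10 mod 3 = 1 — holds.
C12: e = 10 > 9, so we need f ≤ 10; but f = 12 > 10 — does not hold.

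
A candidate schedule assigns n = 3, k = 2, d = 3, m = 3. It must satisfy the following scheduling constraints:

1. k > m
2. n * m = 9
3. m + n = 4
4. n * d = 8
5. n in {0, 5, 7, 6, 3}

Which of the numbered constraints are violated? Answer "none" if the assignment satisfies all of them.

1. k = 2, m = 3; 2 ≤ 3 (want >) — does not hold.
2. n * m = 3 * 3 = 9 — holds.
3. m + n = 3 + 3 = 6, not 4 — does not hold.
4. n * d = 3 * 3 = 9, not 8 — does not hold.
5. n = 3 is in {0, 5, 7, 6, 3} — holds.

Violated: 1, 3, 4.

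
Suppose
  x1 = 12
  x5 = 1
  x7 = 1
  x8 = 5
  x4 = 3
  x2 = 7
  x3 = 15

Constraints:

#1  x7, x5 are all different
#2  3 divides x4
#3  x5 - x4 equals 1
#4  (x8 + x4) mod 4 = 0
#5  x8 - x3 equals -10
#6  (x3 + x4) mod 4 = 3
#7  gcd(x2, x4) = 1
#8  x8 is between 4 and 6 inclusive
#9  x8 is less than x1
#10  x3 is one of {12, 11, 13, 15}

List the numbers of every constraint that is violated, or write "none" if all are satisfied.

#1 x7 = x5 = 1, not all different  FAIL
#2 3 / 3 = 1, so 3 divides 3  OK
#3 x5 - x4 = 1 - 3 = -2, not 1  FAIL
#4 x8 + x4 = 8; 8 mod 4 = 0  OK
#5 x8 - x3 = 5 - 15 = -10  OK
#6 x3 + x4 = 18; 18 mod 4 = 2, not 3  FAIL
#7 gcd(7, 3) = 1  OK
#8 x8 = 5 lies in [4, 6]  OK
#9 x8 = 5, x1 = 12; 5 < 12  OK
#10 x3 = 15 is in {12, 11, 13, 15}  OK

Constraints 1, 3, 6 are violated.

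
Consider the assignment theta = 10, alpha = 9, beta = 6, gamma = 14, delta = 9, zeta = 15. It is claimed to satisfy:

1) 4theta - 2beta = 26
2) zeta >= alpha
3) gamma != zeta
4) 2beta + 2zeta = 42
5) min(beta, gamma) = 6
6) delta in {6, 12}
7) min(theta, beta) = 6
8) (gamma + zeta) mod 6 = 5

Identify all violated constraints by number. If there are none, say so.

1) 4theta - 2beta = 4(10) - 2(6) = 28, not 26 — violated.
2) zeta = 15, alpha = 9; 15 ≥ 9 — OK.
3) gamma = 14, zeta = 15; distinct — OK.
4) 2beta + 2zeta = 2(6) + 2(15) = 42 — OK.
5) min(6, 14) = 6 — OK.
6) delta = 9 is not in {6, 12} — violated.
7) min(10, 6) = 6 — OK.
8) gamma + zeta = 29; 29 mod 6 = 5 — OK.

Constraints 1 and 6 do not hold.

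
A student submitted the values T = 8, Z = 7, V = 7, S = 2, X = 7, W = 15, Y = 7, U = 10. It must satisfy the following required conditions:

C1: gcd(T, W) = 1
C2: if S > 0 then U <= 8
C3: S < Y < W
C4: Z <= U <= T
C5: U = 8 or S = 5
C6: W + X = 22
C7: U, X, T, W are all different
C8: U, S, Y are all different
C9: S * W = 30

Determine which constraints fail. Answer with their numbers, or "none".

Constraints 2, 4, 5 do not hold.

C1: gcd(8, 15) = 1 — holds.
C2: S = 2 > 0, so we need U ≤ 8; but U = 10 > 8 — does not hold.
C3: values 2 < 7 < 15 — holds.
C4: values 7, 10, 8; U = 10 is not <= T = 8 — does not hold.
C5: U = 10 ≠ 8 and S = 2 ≠ 5; both disjuncts false — does not hold.
C6: W + X = 15 + 7 = 22 — holds.
C7: values 10, 7, 8, 15 are pairwise distinct — holds.
C8: values 10, 2, 7 are pairwise distinct — holds.
C9: S * W = 2 * 15 = 30 — holds.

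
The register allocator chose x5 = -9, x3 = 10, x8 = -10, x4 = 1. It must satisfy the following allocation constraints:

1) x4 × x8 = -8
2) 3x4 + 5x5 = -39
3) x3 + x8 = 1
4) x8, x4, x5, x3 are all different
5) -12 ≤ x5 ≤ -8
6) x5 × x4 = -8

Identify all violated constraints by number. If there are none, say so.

1) x4 × x8 = 1 × (-10) = -10, not -8 — does not hold.
2) 3x4 + 5x5 = 3(1) + 5(-9) = -42, not -39 — does not hold.
3) x3 + x8 = 10 + (-10) = 0, not 1 — does not hold.
4) values -10, 1, -9, 10 are pairwise distinct — holds.
5) x5 = -9 lies in [-12, -8] — holds.
6) x5 × x4 = -9 × 1 = -9, not -8 — does not hold.

Constraints 1, 2, 3, 6 do not hold.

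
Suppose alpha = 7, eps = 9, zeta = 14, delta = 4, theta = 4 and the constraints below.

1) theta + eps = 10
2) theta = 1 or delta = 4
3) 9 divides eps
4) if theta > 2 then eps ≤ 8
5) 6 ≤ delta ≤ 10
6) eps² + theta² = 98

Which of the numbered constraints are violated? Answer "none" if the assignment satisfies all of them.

Constraints 1, 4, 5, and 6 are violated.

1) theta + eps = 4 + 9 = 13, not 10 — violated.
2) theta = 4 ≠ 1, but delta = 4 = 4 (second disjunct) — OK.
3) 9 / 9 = 1, so 9 divides 9 — OK.
4) theta = 4 > 2, so we need eps ≤ 8; but eps = 9 > 8 — violated.
5) delta = 4 is outside [6, 10] — violated.
6) eps² + theta² = 9² + 4² = 81 + 16 = 97, not 98 — violated.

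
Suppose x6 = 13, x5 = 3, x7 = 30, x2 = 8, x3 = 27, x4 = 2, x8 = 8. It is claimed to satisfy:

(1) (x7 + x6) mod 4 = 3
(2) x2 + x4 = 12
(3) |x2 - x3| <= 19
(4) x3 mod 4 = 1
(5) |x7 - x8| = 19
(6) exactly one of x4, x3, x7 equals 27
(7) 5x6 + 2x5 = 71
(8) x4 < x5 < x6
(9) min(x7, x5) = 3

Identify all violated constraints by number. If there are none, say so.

The assignment fails constraints 2, 4, and 5.

(1) x7 + x6 = 43; 43 mod 4 = 3 — satisfied.
(2) x2 + x4 = 8 + 2 = 10, not 12 — violated.
(3) |8 - 27| = 19; 19 ≤ 19 — satisfied.
(4) 27 mod 4 = 3, not 1 — violated.
(5) |30 - 8| = 22, not 19 — violated.
(6) x4=2, x3=27, x7=30; 1 of them equals 27 — satisfied.
(7) 5x6 + 2x5 = 5(13) + 2(3) = 71 — satisfied.
(8) values 2 < 3 < 13 — satisfied.
(9) min(30, 3) = 3 — satisfied.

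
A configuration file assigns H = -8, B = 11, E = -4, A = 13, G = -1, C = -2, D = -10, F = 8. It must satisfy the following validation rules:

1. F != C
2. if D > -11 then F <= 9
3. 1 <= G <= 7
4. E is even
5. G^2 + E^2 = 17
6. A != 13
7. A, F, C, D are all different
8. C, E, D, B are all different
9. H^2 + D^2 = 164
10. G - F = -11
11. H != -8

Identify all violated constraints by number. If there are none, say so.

Violated: 3, 6, 10, and 11.

1. F = 8, C = -2; distinct  holds
2. D = -10 > -11, so we need F ≤ 9; F = 8 ≤ 9  holds
3. G = -1 is outside [1, 7]  fails
4. E = -4 is even  holds
5. G^2 + E^2 = (-1)^2 + (-4)^2 = 1 + 16 = 17  holds
6. A = 13, but 13 is required to differ  fails
7. values 13, 8, -2, -10 are pairwise distinct  holds
8. values -2, -4, -10, 11 are pairwise distinct  holds
9. H^2 + D^2 = (-8)^2 + (-10)^2 = 64 + 100 = 164  holds
10. G - F = -1 - 8 = -9, not -11  fails
11. H = -8, but -8 is required to differ  fails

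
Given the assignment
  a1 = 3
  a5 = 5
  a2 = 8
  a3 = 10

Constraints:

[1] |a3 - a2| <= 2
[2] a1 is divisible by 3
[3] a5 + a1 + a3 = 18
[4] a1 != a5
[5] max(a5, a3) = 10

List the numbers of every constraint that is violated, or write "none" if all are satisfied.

All constraints are satisfied.

[1] |10 - 8| = 2; 2 ≤ 2  ✔
[2] 3 / 3 = 1, so 3 divides 3  ✔
[3] a5 + a1 + a3 = 5 + 3 + 10 = 18  ✔
[4] a1 = 3, a5 = 5; distinct  ✔
[5] max(5, 10) = 10  ✔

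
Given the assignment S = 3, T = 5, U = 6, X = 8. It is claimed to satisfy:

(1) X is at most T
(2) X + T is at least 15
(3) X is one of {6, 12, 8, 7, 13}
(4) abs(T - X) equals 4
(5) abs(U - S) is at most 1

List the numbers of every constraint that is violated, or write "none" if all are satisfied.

(1) X = 8, T = 5; 8 > 5 (want ≤)  no
(2) X + T = 8 + 5 = 13; 13 < 15, bound 15 not met  no
(3) X = 8 is in {6, 12, 8, 7, 13}  yes
(4) abs(5 - 8) = 3, not 4  no
(5) abs(6 - 3) = 3; 3 > 1, exceeds bound 1  no

Violated: 1, 2, 4, 5.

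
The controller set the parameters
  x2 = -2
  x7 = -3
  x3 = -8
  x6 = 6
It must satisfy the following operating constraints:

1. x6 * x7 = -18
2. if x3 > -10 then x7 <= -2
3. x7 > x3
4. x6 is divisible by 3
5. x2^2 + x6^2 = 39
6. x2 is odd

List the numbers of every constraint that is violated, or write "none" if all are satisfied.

1. x6 * x7 = 6 * (-3) = -18 — OK.
2. x3 = -8 > -10, so we need x7 ≤ -2; x7 = -3 ≤ -2 — OK.
3. x7 = -3, x3 = -8; -3 > -8 — OK.
4. 6 / 3 = 2, so 3 divides 6 — OK.
5. x2^2 + x6^2 = (-2)^2 + 6^2 = 4 + 36 = 40, not 39 — violated.
6. x2 = -2 is even — violated.

Constraints 5 and 6 do not hold.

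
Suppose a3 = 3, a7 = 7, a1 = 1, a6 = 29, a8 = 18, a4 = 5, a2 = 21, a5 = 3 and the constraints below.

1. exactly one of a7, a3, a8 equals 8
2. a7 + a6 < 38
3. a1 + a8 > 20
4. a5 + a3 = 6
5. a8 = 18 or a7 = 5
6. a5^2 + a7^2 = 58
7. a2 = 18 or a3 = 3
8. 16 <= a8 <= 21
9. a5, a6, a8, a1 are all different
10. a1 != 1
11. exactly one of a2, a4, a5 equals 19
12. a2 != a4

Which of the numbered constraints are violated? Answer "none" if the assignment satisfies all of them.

1. a7=7, a3=3, a8=18; 0 of them equal 8, not exactly one — violated.
2. a7 + a6 = 7 + 29 = 36; 36 < 38 — OK.
3. a1 + a8 = 1 + 18 = 19; 19 ≤ 20, bound 20 not met — violated.
4. a5 + a3 = 3 + 3 = 6 — OK.
5. a8 = 18 = 18 (first disjunct) — OK.
6. a5^2 + a7^2 = 3^2 + 7^2 = 9 + 49 = 58 — OK.
7. a2 = 21 ≠ 18, but a3 = 3 = 3 (second disjunct) — OK.
8. a8 = 18 lies in [16, 21] — OK.
9. values 3, 29, 18, 1 are pairwise distinct — OK.
10. a1 = 1, but 1 is required to differ — violated.
11. a2=21, a4=5, a5=3; 0 of them equal 19, not exactly one — violated.
12. a2 = 21, a4 = 5; distinct — OK.

Constraints 1, 3, 10, 11 are violated.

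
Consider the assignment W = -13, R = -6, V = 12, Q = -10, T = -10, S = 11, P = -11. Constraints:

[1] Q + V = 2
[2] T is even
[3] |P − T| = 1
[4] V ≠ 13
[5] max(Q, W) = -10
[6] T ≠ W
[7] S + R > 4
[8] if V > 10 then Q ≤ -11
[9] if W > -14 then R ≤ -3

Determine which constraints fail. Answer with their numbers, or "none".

[1] Q + V = -10 + 12 = 2  true
[2] T = -10 is even  true
[3] |-11 − (-10)| = 1  true
[4] V = 12, and 12 ≠ 13  true
[5] max(-10, -13) = -10  true
[6] T = -10, W = -13; distinct  true
[7] S + R = 11 + (-6) = 5; 5 > 4  true
[8] V = 12 > 10, so we need Q ≤ -11; but Q = -10 > -11  false
[9] W = -13 > -14, so we need R ≤ -3; R = -6 ≤ -3  true

Constraint 8 does not hold.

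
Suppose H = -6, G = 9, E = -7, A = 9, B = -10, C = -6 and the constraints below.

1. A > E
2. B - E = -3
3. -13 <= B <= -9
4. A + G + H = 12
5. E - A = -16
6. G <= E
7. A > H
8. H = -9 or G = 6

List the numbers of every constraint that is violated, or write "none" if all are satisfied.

1. A = 9, E = -7; 9 > -7  ✔
2. B - E = -10 - (-7) = -3  ✔
3. B = -10 lies in [-13, -9]  ✔
4. A + G + H = 9 + 9 + (-6) = 12  ✔
5. E - A = -7 - 9 = -16  ✔
6. G = 9, E = -7; 9 > -7 (want ≤)  ✘
7. A = 9, H = -6; 9 > -6  ✔
8. H = -6 ≠ -9 and G = 9 ≠ 6; both disjuncts false  ✘

Constraints 6, 8 are violated.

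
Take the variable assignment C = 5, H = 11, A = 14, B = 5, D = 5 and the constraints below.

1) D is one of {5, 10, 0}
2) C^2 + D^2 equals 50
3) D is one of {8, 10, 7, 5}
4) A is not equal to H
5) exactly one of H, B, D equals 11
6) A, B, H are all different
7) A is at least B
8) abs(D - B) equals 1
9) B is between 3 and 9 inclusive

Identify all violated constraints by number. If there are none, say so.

No — constraint 8 is not satisfied.

1) D = 5 is in {5, 10, 0}  yes
2) C^2 + D^2 = 5^2 + 5^2 = 25 + 25 = 50  yes
3) D = 5 is in {8, 10, 7, 5}  yes
4) A = 14, H = 11; distinct  yes
5) H=11, B=5, D=5; 1 of them equals 11  yes
6) values 14, 5, 11 are pairwise distinct  yes
7) A = 14, B = 5; 14 ≥ 5  yes
8) abs(5 - 5) = 0, not 1  no
9) B = 5 lies in [3, 9]  yes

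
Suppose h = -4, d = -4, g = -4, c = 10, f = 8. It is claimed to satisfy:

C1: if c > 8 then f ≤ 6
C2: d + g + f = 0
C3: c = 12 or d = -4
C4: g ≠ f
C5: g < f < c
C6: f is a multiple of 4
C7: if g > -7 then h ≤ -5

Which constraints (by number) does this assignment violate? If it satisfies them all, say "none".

C1: c = 10 > 8, so we need f ≤ 6; but f = 8 > 6  ✗
C2: d + g + f = -4 + (-4) + 8 = 0  ✓
C3: c = 10 ≠ 12, but d = -4 = -4 (second disjunct)  ✓
C4: g = -4, f = 8; distinct  ✓
C5: values -4 < 8 < 10  ✓
C6: 8 / 4 = 2, so 4 divides 8  ✓
C7: g = -4 > -7, so we need h ≤ -5; but h = -4 > -5  ✗

The assignment fails constraints 1 and 7.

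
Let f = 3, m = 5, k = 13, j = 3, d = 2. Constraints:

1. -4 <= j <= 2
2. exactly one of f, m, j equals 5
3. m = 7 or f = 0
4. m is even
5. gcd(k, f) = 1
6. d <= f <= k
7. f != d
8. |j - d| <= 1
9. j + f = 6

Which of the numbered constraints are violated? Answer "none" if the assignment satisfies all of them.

1. j = 3 is outside [-4, 2]  ✗
2. f=3, m=5, j=3; 1 of them equals 5  ✓
3. m = 5 ≠ 7 and f = 3 ≠ 0; both disjuncts false  ✗
4. m = 5 is odd  ✗
5. gcd(13, 3) = 1  ✓
6. values 2 <= 3 <= 13  ✓
7. f = 3, d = 2; distinct  ✓
8. |3 - 2| = 1; 1 ≤ 1  ✓
9. j + f = 3 + 3 = 6  ✓

No — constraints 1, 3, 4 are not satisfied.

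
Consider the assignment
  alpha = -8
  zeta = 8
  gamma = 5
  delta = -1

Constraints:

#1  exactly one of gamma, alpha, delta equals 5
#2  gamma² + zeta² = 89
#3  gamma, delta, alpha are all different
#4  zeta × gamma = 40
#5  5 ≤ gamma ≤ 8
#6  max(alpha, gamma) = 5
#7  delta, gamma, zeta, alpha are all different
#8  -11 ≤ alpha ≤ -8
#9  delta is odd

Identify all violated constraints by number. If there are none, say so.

The assignment satisfies every constraint.

#1 gamma=5, alpha=-8, delta=-1; 1 of them equals 5 — holds.
#2 gamma² + zeta² = 5² + 8² = 25 + 64 = 89 — holds.
#3 values 5, -1, -8 are pairwise distinct — holds.
#4 zeta × gamma = 8 × 5 = 40 — holds.
#5 gamma = 5 lies in [5, 8] — holds.
#6 max(-8, 5) = 5 — holds.
#7 values -1, 5, 8, -8 are pairwise distinct — holds.
#8 alpha = -8 lies in [-11, -8] — holds.
#9 delta = -1 is odd — holds.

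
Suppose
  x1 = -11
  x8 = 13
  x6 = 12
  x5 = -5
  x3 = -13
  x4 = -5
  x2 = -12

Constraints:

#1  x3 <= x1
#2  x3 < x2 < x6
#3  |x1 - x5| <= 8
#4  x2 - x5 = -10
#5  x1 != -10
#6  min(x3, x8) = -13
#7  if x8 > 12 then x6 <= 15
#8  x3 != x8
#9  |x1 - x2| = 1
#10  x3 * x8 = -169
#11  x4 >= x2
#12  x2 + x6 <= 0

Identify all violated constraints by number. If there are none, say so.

Constraint 4 does not hold.

#1 x3 = -13, x1 = -11; -13 ≤ -11  yes
#2 values -13 < -12 < 12  yes
#3 |-11 - (-5)| = 6; 6 ≤ 8  yes
#4 x2 - x5 = -12 - (-5) = -7, not -10  no
#5 x1 = -11, and -11 ≠ -10  yes
#6 min(-13, 13) = -13  yes
#7 x8 = 13 > 12, so we need x6 ≤ 15; x6 = 12 ≤ 15  yes
#8 x3 = -13, x8 = 13; distinct  yes
#9 |-11 - (-12)| = 1  yes
#10 x3 * x8 = -13 * 13 = -169  yes
#11 x4 = -5, x2 = -12; -5 ≥ -12  yes
#12 x2 + x6 = -12 + 12 = 0; 0 ≤ 0  yes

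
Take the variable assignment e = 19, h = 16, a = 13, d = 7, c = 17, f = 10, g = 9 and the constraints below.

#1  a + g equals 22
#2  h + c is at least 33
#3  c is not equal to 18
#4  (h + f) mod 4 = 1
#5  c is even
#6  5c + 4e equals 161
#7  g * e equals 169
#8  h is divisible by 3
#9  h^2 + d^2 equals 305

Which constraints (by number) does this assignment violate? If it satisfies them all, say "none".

The assignment fails constraints 4, 5, 7, and 8.

#1 a + g = 13 + 9 = 22 — holds.
#2 h + c = 16 + 17 = 33; 33 ≥ 33 — holds.
#3 c = 17, and 17 ≠ 18 — holds.
#4 h + f = 26; 26 mod 4 = 2, not 1 — fails.
#5 c = 17 is odd — fails.
#6 5c + 4e = 5(17) + 4(19) = 161 — holds.
#7 g * e = 9 * 19 = 171, not 169 — fails.
#8 16 = 3*5 + 1, so 3 does not divide 16 — fails.
#9 h^2 + d^2 = 16^2 + 7^2 = 256 + 49 = 305 — holds.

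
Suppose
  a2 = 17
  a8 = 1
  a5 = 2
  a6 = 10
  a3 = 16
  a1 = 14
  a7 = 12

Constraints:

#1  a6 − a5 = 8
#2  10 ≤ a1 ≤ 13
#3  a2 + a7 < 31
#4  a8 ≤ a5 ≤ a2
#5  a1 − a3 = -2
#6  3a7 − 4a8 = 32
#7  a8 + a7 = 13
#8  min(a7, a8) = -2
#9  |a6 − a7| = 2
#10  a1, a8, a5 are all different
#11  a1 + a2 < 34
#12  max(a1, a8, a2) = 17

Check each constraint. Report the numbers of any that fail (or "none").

#1 a6 − a5 = 10 − 2 = 8 — satisfied.
#2 a1 = 14 is outside [10, 13] — violated.
#3 a2 + a7 = 17 + 12 = 29; 29 < 31 — satisfied.
#4 values 1 ≤ 2 ≤ 17 — satisfied.
#5 a1 − a3 = 14 − 16 = -2 — satisfied.
#6 3a7 − 4a8 = 3(12) − 4(1) = 32 — satisfied.
#7 a8 + a7 = 1 + 12 = 13 — satisfied.
#8 min(12, 1) = 1, not -2 — violated.
#9 |10 − 12| = 2 — satisfied.
#10 values 14, 1, 2 are pairwise distinct — satisfied.
#11 a1 + a2 = 14 + 17 = 31; 31 < 34 — satisfied.
#12 max(14, 1, 17) = 17 — satisfied.

Constraints 2 and 8 are violated.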